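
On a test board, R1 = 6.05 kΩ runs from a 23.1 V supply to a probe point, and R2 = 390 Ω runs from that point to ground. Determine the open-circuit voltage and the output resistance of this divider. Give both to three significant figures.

V_th = 1.40 V, R_th = 366 Ω

V_th is the open-circuit tap voltage: 23.1 × 390/(6050 + 390) = 1.40 V.
With the supply zeroed, R1 and R2 appear in parallel from the tap: R_th = R1‖R2 = (6050 × 390)/6440 = 366 Ω.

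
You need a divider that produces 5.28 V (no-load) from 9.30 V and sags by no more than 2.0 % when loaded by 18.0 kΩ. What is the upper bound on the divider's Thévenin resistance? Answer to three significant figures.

Loading drop = R_th/(R_th + R_L) ≤ 0.0200, so R_th ≤ R_L · ε/(1−ε) = 18.0 kΩ × 0.0200/0.9800 = 367 Ω.

R_th ≤ 367 Ω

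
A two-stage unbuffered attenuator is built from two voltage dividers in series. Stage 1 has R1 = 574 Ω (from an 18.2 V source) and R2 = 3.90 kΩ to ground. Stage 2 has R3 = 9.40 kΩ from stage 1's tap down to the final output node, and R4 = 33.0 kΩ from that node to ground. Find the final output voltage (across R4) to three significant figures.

Stage 2 presents R3+R4 = 42400 Ω as a load on stage 1's tap.
Stage 1's lower leg becomes R2‖(R3+R4) = 3571 Ω, so V_mid = 18.2 × 3571/4145 = 15.68 V.
Stage 2 is itself unloaded: V_out = V_mid × R4/(R3+R4) = 15.68 × 33000/42400 = 12.2 V.

V_out ≈ 12.2 V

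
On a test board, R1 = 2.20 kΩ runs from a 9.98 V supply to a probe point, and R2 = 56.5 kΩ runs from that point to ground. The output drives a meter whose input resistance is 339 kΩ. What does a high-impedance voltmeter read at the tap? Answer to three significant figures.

The load sits in parallel with R2: R2‖R_L = (56.5 × 339) / (56.5 + 339) = 48.43 kΩ.
V_out = 9.98 × 48.43 / (2.20 + 48.43) = 9.98 × 48.43/50.63 = 9.55 V.
(Unloaded it would have been 9.61 V.)

V_out ≈ 9.55 V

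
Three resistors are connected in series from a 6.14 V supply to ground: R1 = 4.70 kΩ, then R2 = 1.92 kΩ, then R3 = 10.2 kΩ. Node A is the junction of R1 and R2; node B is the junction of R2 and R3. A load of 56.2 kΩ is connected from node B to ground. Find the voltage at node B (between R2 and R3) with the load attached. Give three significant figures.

V ≈ 3.48 V

At node B, R3 is in parallel with the load: R3‖R_L = 8.633 kΩ.
Below node A the resistance is R2 + (R3‖R_L) = 10.55 kΩ, so V_A = 6.14 × 10.55/15.25 = 4.248 V.
Then V_B = V_A × (R3‖R_L)/(R2 + R3‖R_L) = 4.248 × 8.633/10.55 = 3.48 V.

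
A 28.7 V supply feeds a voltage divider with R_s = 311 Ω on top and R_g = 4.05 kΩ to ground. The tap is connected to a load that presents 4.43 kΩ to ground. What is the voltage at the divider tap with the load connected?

The load sits in parallel with R_g: R_g‖R_L = (4050 × 4430) / (4050 + 4430) = 2116 Ω.
V_out = 28.7 × 2116 / (311 + 2116) = 28.7 × 2116/2427 = 25.0 V.

V_out ≈ 25.0 V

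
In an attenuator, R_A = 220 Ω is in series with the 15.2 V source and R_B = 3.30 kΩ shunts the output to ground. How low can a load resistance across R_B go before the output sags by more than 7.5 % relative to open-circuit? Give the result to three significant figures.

Output resistance R_th = R_A‖R_B = (220 × 3300)/3520 = 206.2 Ω.
The fractional drop is R_th/(R_th + R_L); requiring this ≤ 0.0750 gives R_L ≥ R_th(1/0.0750 − 1) = 206.2 × 12.33 = 2.54 kΩ.

R_L(min) ≈ 2.54 kΩ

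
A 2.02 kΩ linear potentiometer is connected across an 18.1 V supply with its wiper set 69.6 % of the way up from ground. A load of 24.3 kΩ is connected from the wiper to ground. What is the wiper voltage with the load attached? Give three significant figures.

V ≈ 12.4 V

The wiper splits the pot into (1−α)R = 614.1 Ω above and αR = 1406 Ω below.
Lower section ‖ load = 1329 Ω.
V_wiper = 18.1 × 1329/(614.1 + 1329) = 12.4 V.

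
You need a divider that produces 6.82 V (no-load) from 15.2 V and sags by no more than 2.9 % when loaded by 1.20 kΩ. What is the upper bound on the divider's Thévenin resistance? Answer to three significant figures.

Loading drop = R_th/(R_th + R_L) ≤ 0.0290, so R_th ≤ R_L · ε/(1−ε) = 1.20 kΩ × 0.0290/0.9710 = 35.8 Ω.

R_th ≤ 35.8 Ω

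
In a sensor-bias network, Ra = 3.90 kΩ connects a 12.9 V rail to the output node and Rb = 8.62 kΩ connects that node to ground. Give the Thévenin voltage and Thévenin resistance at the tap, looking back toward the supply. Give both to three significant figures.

V_th is the open-circuit tap voltage: 12.9 × 8.62/(3.90 + 8.62) = 8.88 V.
With the supply zeroed, Ra and Rb appear in parallel from the tap: R_th = Ra‖Rb = (3.90 × 8.62)/12.52 = 2.69 kΩ.

V_th = 8.88 V, R_th = 2.69 kΩ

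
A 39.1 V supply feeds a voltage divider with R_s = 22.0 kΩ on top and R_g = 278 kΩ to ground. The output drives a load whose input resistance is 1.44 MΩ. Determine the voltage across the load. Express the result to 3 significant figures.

V_out ≈ 35.7 V

The load sits in parallel with R_g: R_g‖R_L = (278 × 1440) / (278 + 1440) = 233.0 kΩ.
V_out = 39.1 × 233.0 / (22.0 + 233.0) = 39.1 × 233.0/255.0 = 35.7 V.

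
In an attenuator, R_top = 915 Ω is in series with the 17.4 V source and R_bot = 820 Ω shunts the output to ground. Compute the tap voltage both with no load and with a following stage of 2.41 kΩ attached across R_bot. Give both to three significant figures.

Open-circuit: V = 17.4 × 820/(915 + 820) = 8.22 V.
With the load, R_bot becomes R_bot‖R_L = 611.8 Ω, so V = 17.4 × 611.8/1527 = 6.97 V.

Unloaded: 8.22 V; loaded: 6.97 V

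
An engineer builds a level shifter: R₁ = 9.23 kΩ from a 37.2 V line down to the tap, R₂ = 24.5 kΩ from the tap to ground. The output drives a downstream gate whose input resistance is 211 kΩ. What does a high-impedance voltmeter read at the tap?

The load sits in parallel with R₂: R₂‖R_L = (24.5 × 211) / (24.5 + 211) = 21.95 kΩ.
V_out = 37.2 × 21.95 / (9.23 + 21.95) = 37.2 × 21.95/31.18 = 26.2 V.

V_out ≈ 26.2 V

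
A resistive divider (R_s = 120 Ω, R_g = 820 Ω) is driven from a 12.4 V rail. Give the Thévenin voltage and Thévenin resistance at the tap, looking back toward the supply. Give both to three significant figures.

V_th = 10.8 V, R_th = 105 Ω

V_th is the open-circuit tap voltage: 12.4 × 820/(120 + 820) = 10.8 V.
With the supply zeroed, R_s and R_g appear in parallel from the tap: R_th = R_s‖R_g = (120 × 820)/940.0 = 105 Ω.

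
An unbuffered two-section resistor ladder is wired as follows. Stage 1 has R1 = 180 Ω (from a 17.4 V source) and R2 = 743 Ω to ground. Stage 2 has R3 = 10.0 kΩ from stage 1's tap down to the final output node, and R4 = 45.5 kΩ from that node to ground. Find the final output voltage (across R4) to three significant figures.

Stage 2 presents R3+R4 = 55500 Ω as a load on stage 1's tap.
Stage 1's lower leg becomes R2‖(R3+R4) = 733.2 Ω, so V_mid = 17.4 × 733.2/913.2 = 13.97 V.
Stage 2 is itself unloaded: V_out = V_mid × R4/(R3+R4) = 13.97 × 45500/55500 = 11.5 V.

V_out ≈ 11.5 V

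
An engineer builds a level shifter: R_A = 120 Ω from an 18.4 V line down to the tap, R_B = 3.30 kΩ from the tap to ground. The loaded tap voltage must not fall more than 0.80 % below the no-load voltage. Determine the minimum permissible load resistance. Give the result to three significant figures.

Output resistance R_th = R_A‖R_B = (120 × 3300)/3420 = 115.8 Ω.
The fractional drop is R_th/(R_th + R_L); requiring this ≤ 0.00800 gives R_L ≥ R_th(1/0.00800 − 1) = 115.8 × 124.0 = 14.4 kΩ.

R_L(min) ≈ 14.4 kΩ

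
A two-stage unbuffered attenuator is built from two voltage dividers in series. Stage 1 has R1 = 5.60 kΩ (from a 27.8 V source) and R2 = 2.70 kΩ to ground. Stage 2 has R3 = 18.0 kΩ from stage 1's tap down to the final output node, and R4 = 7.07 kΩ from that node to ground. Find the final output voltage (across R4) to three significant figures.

Stage 2 presents R3+R4 = 25.07 kΩ as a load on stage 1's tap.
Stage 1's lower leg becomes R2‖(R3+R4) = 2.437 kΩ, so V_mid = 27.8 × 2.437/8.037 = 8.431 V.
Stage 2 is itself unloaded: V_out = V_mid × R4/(R3+R4) = 8.431 × 7.07/25.07 = 2.38 V.

V_out ≈ 2.38 V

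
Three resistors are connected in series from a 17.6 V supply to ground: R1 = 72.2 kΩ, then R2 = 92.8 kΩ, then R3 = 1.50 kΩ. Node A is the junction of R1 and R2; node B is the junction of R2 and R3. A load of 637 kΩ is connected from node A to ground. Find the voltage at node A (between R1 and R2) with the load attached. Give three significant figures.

Below node A the series string R2+R3 = 94.30 kΩ sits in parallel with the 637 kΩ load: 82.14 kΩ.
V_A = 17.6 × 82.14/(72.2 + 82.14) = 9.37 V.

V ≈ 9.37 V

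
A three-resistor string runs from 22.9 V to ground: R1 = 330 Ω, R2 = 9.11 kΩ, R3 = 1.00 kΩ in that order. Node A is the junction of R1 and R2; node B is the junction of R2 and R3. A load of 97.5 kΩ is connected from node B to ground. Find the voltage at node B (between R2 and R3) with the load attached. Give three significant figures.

At node B, R3 is in parallel with the load: R3‖R_L = 989.8 Ω.
Below node A the resistance is R2 + (R3‖R_L) = 10100 Ω, so V_A = 22.9 × 10100/10430 = 22.18 V.
Then V_B = V_A × (R3‖R_L)/(R2 + R3‖R_L) = 22.18 × 989.8/10100 = 2.17 V.

V ≈ 2.17 V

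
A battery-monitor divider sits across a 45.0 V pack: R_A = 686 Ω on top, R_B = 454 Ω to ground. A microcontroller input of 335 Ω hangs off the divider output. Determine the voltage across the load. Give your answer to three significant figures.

V_out ≈ 9.87 V

The load sits in parallel with R_B: R_B‖R_L = (454 × 335) / (454 + 335) = 192.8 Ω.
V_out = 45.0 × 192.8 / (686 + 192.8) = 45.0 × 192.8/878.8 = 9.87 V.
(Unloaded it would have been 17.9 V.)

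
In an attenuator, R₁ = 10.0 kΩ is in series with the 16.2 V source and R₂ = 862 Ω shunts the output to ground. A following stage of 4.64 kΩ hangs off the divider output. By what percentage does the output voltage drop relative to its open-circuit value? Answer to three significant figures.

Unloaded V = 16.2 × 862/10860 = 1.2856 V.
Loaded: R₂‖R_L = 727.0 Ω, giving V = 16.2 × 727.0/10730 = 1.0979 V.
Drop = (1.2856 − 1.0979) / 1.2856 = 14.6 %.

14.6 %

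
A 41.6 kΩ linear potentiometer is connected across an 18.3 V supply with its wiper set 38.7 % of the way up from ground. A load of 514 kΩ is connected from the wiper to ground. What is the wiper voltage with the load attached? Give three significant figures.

The wiper splits the pot into (1−α)R = 25.50 kΩ above and αR = 16.10 kΩ below.
Lower section ‖ load = 15.61 kΩ.
V_wiper = 18.3 × 15.61/(25.50 + 15.61) = 6.95 V.

V ≈ 6.95 V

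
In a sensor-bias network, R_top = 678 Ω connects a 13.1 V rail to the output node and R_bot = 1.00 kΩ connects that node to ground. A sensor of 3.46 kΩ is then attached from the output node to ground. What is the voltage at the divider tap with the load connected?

The load sits in parallel with R_bot: R_bot‖R_L = (1000 × 3460) / (1000 + 3460) = 775.8 Ω.
V_out = 13.1 × 775.8 / (678 + 775.8) = 13.1 × 775.8/1454 = 6.99 V.
(Unloaded it would have been 7.81 V.)

V_out ≈ 6.99 V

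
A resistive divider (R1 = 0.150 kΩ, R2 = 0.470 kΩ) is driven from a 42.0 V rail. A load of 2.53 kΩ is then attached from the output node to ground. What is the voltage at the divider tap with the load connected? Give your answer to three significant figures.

V_out ≈ 30.5 V

The load sits in parallel with R2: R2‖R_L = (470 × 2530) / (470 + 2530) = 396.4 Ω.
V_out = 42.0 × 396.4 / (150 + 396.4) = 42.0 × 396.4/546.4 = 30.5 V.
(Unloaded it would have been 31.8 V.)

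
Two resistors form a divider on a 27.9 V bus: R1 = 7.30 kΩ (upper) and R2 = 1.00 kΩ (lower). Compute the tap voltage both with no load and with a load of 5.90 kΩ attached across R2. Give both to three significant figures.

Open-circuit: V = 27.9 × 1.00/(7.30 + 1.00) = 3.36 V.
With the load, R2 becomes R2‖R_L = 0.8551 kΩ, so V = 27.9 × 0.8551/8.155 = 2.93 V.

Unloaded: 3.36 V; loaded: 2.93 V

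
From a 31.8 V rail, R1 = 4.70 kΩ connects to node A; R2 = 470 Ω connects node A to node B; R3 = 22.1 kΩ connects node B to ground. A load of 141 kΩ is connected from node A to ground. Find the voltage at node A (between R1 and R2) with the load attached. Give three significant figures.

V ≈ 25.6 V

Below node A the series string R2+R3 = 22570 Ω sits in parallel with the 141000 Ω load: 19460 Ω.
V_A = 31.8 × 19460/(4700 + 19460) = 25.6 V.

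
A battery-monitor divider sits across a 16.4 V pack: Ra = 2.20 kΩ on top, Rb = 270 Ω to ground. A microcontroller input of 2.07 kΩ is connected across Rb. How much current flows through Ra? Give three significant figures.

Rb‖R_L = 238.8 Ω, so the source sees Ra + Rb‖R_L = 2439 Ω.
I = 16.4 V / 2439 Ω = 6.72 mA.

I ≈ 6.72 mA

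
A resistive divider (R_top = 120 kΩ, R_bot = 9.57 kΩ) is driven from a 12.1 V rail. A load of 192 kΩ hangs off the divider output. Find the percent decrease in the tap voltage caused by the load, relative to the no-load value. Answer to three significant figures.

The divider's output (Thévenin) resistance is R_top‖R_bot = 8.863 kΩ.
Fractional drop under load = R_th/(R_th + R_L) = 8.863 / (8.863 + 192) = 0.04413.
So the output falls by 4.41 %.

4.41 %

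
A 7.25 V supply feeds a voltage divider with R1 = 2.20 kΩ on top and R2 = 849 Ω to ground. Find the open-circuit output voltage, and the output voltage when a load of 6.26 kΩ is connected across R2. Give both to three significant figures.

Unloaded: 2.02 V; loaded: 1.84 V

Open-circuit: V = 7.25 × 849/(2200 + 849) = 2.02 V.
With the load, R2 becomes R2‖R_L = 747.6 Ω, so V = 7.25 × 747.6/2948 = 1.84 V.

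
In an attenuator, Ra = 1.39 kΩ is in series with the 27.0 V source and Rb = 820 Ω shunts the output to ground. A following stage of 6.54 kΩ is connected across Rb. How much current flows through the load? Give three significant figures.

Rb‖R_L = 728.6 Ω; V_out = 27.0 × 728.6/2119 = 9.286 V.
I_L = V_out / R_L = 9.286 / 6.54 kΩ = 1.42 mA.

I_L ≈ 1.42 mA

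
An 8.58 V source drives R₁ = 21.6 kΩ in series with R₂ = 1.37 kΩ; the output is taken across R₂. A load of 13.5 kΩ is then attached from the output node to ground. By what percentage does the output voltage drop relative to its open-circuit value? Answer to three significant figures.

Unloaded V = 8.58 × 1.37/22.97 = 0.51174 V.
Loaded: R₂‖R_L = 1.244 kΩ, giving V = 8.58 × 1.244/22.84 = 0.46716 V.
Drop = (0.51174 − 0.46716) / 0.51174 = 8.71 %.

8.71 %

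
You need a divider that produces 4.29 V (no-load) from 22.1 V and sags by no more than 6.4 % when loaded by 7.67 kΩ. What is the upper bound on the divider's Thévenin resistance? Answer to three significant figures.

R_th ≤ 524 Ω

Loading drop = R_th/(R_th + R_L) ≤ 0.0640, so R_th ≤ R_L · ε/(1−ε) = 7.67 kΩ × 0.0640/0.9360 = 524 Ω.
(Any R1, R2 with R2/(R1+R2) = 0.194 and R1‖R2 ≤ 524 Ω will meet the spec.)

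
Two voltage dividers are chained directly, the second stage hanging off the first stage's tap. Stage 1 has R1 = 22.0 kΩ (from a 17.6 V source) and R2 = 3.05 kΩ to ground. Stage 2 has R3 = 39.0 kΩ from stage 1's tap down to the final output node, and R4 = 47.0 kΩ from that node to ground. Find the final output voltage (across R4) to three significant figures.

Stage 2 presents R3+R4 = 86.00 kΩ as a load on stage 1's tap.
Stage 1's lower leg becomes R2‖(R3+R4) = 2.946 kΩ, so V_mid = 17.6 × 2.946/24.95 = 2.078 V.
Stage 2 is itself unloaded: V_out = V_mid × R4/(R3+R4) = 2.078 × 47.0/86.00 = 1.14 V.

V_out ≈ 1.14 V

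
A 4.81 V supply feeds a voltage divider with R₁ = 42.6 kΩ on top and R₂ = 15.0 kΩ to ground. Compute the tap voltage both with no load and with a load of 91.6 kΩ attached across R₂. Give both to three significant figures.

Open-circuit: V = 4.81 × 15.0/(42.6 + 15.0) = 1.25 V.
With the load, R₂ becomes R₂‖R_L = 12.89 kΩ, so V = 4.81 × 12.89/55.49 = 1.12 V.

Unloaded: 1.25 V; loaded: 1.12 V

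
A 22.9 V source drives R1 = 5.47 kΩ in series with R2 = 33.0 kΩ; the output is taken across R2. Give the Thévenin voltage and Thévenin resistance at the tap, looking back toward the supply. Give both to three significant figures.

V_th is the open-circuit tap voltage: 22.9 × 33.0/(5.47 + 33.0) = 19.6 V.
With the supply zeroed, R1 and R2 appear in parallel from the tap: R_th = R1‖R2 = (5.47 × 33.0)/38.47 = 4.69 kΩ.

V_th = 19.6 V, R_th = 4.69 kΩ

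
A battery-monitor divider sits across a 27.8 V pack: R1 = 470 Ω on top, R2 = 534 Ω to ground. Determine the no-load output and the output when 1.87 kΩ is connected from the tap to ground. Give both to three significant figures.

Open-circuit: V = 27.8 × 534/(470 + 534) = 14.8 V.
With the load, R2 becomes R2‖R_L = 415.4 Ω, so V = 27.8 × 415.4/885.4 = 13.0 V.

Unloaded: 14.8 V; loaded: 13.0 V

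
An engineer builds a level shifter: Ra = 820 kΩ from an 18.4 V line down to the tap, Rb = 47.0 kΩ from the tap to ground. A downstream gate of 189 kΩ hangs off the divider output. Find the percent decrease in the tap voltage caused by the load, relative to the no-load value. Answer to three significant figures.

19.0 %

Unloaded V = 18.4 × 47.0/867.0 = 0.9975 V.
Loaded: Rb‖R_L = 37.64 kΩ, giving V = 18.4 × 37.64/857.6 = 0.8075 V.
Drop = (0.9975 − 0.8075) / 0.9975 = 19.0 %.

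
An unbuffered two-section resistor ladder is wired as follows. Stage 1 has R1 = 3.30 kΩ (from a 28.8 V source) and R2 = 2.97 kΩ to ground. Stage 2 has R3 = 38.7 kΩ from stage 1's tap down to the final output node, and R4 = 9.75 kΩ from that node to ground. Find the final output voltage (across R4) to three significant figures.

Stage 2 presents R3+R4 = 48.45 kΩ as a load on stage 1's tap.
Stage 1's lower leg becomes R2‖(R3+R4) = 2.798 kΩ, so V_mid = 28.8 × 2.798/6.098 = 13.22 V.
Stage 2 is itself unloaded: V_out = V_mid × R4/(R3+R4) = 13.22 × 9.75/48.45 = 2.66 V.

V_out ≈ 2.66 V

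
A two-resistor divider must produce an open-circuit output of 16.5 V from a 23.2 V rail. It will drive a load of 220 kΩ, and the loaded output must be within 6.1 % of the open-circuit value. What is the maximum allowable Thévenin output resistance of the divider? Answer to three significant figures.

R_th ≤ 14.3 kΩ

Loading drop = R_th/(R_th + R_L) ≤ 0.0610, so R_th ≤ R_L · ε/(1−ε) = 220 kΩ × 0.0610/0.9390 = 14.3 kΩ.
(Any R1, R2 with R2/(R1+R2) = 0.711 and R1‖R2 ≤ 14.3 kΩ will meet the spec.)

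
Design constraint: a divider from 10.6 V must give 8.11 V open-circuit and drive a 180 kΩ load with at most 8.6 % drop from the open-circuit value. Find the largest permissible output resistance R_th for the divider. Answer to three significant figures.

Loading drop = R_th/(R_th + R_L) ≤ 0.0860, so R_th ≤ R_L · ε/(1−ε) = 180 kΩ × 0.0860/0.9140 = 16.9 kΩ.

R_th ≤ 16.9 kΩ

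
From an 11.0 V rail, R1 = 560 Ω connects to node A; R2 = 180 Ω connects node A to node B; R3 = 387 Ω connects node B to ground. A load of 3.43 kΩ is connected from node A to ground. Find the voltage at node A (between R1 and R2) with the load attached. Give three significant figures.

Below node A the series string R2+R3 = 567.0 Ω sits in parallel with the 3430 Ω load: 486.6 Ω.
V_A = 11.0 × 486.6/(560 + 486.6) = 5.11 V.

V ≈ 5.11 V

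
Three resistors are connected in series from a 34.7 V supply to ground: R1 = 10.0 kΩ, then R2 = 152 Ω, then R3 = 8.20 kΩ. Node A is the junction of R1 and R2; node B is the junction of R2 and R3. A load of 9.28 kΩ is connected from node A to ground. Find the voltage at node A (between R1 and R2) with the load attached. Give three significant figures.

Below node A the series string R2+R3 = 8352 Ω sits in parallel with the 9280 Ω load: 4396 Ω.
V_A = 34.7 × 4396/(10000 + 4396) = 10.6 V.

V ≈ 10.6 V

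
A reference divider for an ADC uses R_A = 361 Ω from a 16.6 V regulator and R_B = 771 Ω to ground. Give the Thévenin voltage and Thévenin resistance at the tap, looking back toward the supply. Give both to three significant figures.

V_th is the open-circuit tap voltage: 16.6 × 771/(361 + 771) = 11.3 V.
With the supply zeroed, R_A and R_B appear in parallel from the tap: R_th = R_A‖R_B = (361 × 771)/1132 = 246 Ω.

V_th = 11.3 V, R_th = 246 Ω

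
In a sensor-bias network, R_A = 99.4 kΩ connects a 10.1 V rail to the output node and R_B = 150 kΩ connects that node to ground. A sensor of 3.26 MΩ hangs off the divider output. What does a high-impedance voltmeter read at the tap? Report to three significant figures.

The load sits in parallel with R_B: R_B‖R_L = (150 × 3260) / (150 + 3260) = 143.4 kΩ.
V_out = 10.1 × 143.4 / (99.4 + 143.4) = 10.1 × 143.4/242.8 = 5.97 V.
(Unloaded it would have been 6.07 V.)

V_out ≈ 5.97 V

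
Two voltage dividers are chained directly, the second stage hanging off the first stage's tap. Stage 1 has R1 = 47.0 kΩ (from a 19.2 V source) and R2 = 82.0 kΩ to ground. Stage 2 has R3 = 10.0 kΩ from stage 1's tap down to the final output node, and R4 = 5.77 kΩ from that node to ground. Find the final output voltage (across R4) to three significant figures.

Stage 2 presents R3+R4 = 15.77 kΩ as a load on stage 1's tap.
Stage 1's lower leg becomes R2‖(R3+R4) = 13.23 kΩ, so V_mid = 19.2 × 13.23/60.23 = 4.217 V.
Stage 2 is itself unloaded: V_out = V_mid × R4/(R3+R4) = 4.217 × 5.77/15.77 = 1.54 V.

V_out ≈ 1.54 V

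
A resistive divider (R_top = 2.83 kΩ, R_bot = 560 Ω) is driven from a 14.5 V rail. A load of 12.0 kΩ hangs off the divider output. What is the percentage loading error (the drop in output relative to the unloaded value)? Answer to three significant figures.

3.75 %

The divider's output (Thévenin) resistance is R_top‖R_bot = 467.5 Ω.
Fractional drop under load = R_th/(R_th + R_L) = 467.5 / (467.5 + 12000) = 0.03750.
So the output falls by 3.75 %.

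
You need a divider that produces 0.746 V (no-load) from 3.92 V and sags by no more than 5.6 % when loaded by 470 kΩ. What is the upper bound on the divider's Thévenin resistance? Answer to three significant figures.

Loading drop = R_th/(R_th + R_L) ≤ 0.0560, so R_th ≤ R_L · ε/(1−ε) = 470 kΩ × 0.0560/0.9440 = 27.9 kΩ.

R_th ≤ 27.9 kΩ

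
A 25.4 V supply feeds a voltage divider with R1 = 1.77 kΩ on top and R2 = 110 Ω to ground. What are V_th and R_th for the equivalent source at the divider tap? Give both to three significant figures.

V_th = 1.49 V, R_th = 104 Ω

V_th is the open-circuit tap voltage: 25.4 × 110/(1770 + 110) = 1.49 V.
With the supply zeroed, R1 and R2 appear in parallel from the tap: R_th = R1‖R2 = (1770 × 110)/1880 = 104 Ω.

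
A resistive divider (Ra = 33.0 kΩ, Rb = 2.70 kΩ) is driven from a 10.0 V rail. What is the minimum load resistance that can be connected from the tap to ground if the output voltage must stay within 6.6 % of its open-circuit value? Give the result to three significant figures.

R_L(min) ≈ 35.3 kΩ

Output resistance R_th = Ra‖Rb = (33.0 × 2.70)/35.70 = 2.496 kΩ.
The fractional drop is R_th/(R_th + R_L); requiring this ≤ 0.0660 gives R_L ≥ R_th(1/0.0660 − 1) = 2.496 × 14.15 = 35.3 kΩ.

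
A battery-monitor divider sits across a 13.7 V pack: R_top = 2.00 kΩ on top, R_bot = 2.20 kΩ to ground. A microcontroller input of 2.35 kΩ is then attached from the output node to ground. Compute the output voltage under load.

The load sits in parallel with R_bot: R_bot‖R_L = (2.20 × 2.35) / (2.20 + 2.35) = 1.136 kΩ.
V_out = 13.7 × 1.136 / (2.00 + 1.136) = 13.7 × 1.136/3.136 = 4.96 V.

V_out ≈ 4.96 V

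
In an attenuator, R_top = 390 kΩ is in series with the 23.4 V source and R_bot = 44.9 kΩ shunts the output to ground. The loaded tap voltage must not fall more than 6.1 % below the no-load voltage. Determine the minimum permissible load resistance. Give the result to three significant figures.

Output resistance R_th = R_top‖R_bot = (390 × 44.9)/434.9 = 40.26 kΩ.
The fractional drop is R_th/(R_th + R_L); requiring this ≤ 0.0610 gives R_L ≥ R_th(1/0.0610 − 1) = 40.26 × 15.39 = 620 kΩ.

R_L(min) ≈ 620 kΩ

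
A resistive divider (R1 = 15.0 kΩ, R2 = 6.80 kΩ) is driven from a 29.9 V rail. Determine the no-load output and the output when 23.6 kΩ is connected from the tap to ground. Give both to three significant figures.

Open-circuit: V = 29.9 × 6.80/(15.0 + 6.80) = 9.33 V.
With the load, R2 becomes R2‖R_L = 5.279 kΩ, so V = 29.9 × 5.279/20.28 = 7.78 V.

Unloaded: 9.33 V; loaded: 7.78 V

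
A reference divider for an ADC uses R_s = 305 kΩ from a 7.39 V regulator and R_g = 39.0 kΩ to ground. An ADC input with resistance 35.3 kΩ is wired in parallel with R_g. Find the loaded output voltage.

V_out ≈ 0.423 V

The load sits in parallel with R_g: R_g‖R_L = (39.0 × 35.3) / (39.0 + 35.3) = 18.53 kΩ.
V_out = 7.39 × 18.53 / (305 + 18.53) = 7.39 × 18.53/323.5 = 0.423 V.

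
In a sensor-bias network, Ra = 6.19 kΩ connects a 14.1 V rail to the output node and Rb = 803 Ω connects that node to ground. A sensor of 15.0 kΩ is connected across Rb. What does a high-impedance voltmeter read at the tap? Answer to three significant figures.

V_out ≈ 1.55 V

The load sits in parallel with Rb: Rb‖R_L = (803 × 15000) / (803 + 15000) = 762.2 Ω.
V_out = 14.1 × 762.2 / (6190 + 762.2) = 14.1 × 762.2/6952 = 1.55 V.
(Unloaded it would have been 1.62 V.)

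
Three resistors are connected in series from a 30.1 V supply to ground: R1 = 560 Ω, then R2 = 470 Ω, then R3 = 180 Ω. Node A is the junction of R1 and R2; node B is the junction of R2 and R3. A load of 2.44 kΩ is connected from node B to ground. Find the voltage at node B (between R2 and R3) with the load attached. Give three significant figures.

V ≈ 4.21 V

At node B, R3 is in parallel with the load: R3‖R_L = 167.6 Ω.
Below node A the resistance is R2 + (R3‖R_L) = 637.6 Ω, so V_A = 30.1 × 637.6/1198 = 16.03 V.
Then V_B = V_A × (R3‖R_L)/(R2 + R3‖R_L) = 16.03 × 167.6/637.6 = 4.21 V.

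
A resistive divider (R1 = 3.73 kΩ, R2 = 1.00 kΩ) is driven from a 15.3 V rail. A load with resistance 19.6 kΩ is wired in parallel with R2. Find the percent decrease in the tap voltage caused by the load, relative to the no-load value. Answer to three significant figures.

3.87 %

The divider's output (Thévenin) resistance is R1‖R2 = 0.7886 kΩ.
Fractional drop under load = R_th/(R_th + R_L) = 0.7886 / (0.7886 + 19.6) = 0.03868.
So the output falls by 3.87 %.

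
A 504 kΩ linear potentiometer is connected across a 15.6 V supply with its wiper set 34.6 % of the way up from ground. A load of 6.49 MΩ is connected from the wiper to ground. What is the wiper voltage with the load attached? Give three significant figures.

The wiper splits the pot into (1−α)R = 329.6 kΩ above and αR = 174.4 kΩ below.
Lower section ‖ load = 169.8 kΩ.
V_wiper = 15.6 × 169.8/(329.6 + 169.8) = 5.30 V.

V ≈ 5.30 V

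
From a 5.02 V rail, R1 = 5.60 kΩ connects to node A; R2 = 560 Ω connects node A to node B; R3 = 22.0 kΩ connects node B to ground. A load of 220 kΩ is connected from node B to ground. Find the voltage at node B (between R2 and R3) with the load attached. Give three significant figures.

V ≈ 3.84 V

At node B, R3 is in parallel with the load: R3‖R_L = 20000 Ω.
Below node A the resistance is R2 + (R3‖R_L) = 20560 Ω, so V_A = 5.02 × 20560/26160 = 3.945 V.
Then V_B = V_A × (R3‖R_L)/(R2 + R3‖R_L) = 3.945 × 20000/20560 = 3.84 V.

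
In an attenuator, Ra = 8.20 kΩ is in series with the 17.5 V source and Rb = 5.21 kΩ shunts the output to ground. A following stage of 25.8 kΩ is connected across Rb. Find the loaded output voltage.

V_out ≈ 6.05 V

The load sits in parallel with Rb: Rb‖R_L = (5.21 × 25.8) / (5.21 + 25.8) = 4.335 kΩ.
V_out = 17.5 × 4.335 / (8.20 + 4.335) = 17.5 × 4.335/12.53 = 6.05 V.
(Unloaded it would have been 6.80 V.)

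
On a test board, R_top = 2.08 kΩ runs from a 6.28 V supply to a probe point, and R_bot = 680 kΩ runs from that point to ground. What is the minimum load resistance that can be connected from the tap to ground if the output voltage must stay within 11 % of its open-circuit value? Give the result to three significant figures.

Output resistance R_th = R_top‖R_bot = (2.08 × 680)/682.1 = 2.074 kΩ.
The fractional drop is R_th/(R_th + R_L); requiring this ≤ 0.110 gives R_L ≥ R_th(1/0.110 − 1) = 2.074 × 8.091 = 16.8 kΩ.

R_L(min) ≈ 16.8 kΩ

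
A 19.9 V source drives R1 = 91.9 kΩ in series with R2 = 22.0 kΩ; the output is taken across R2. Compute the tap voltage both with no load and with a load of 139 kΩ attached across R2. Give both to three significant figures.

Open-circuit: V = 19.9 × 22.0/(91.9 + 22.0) = 3.84 V.
With the load, R2 becomes R2‖R_L = 18.99 kΩ, so V = 19.9 × 18.99/110.9 = 3.41 V.

Unloaded: 3.84 V; loaded: 3.41 V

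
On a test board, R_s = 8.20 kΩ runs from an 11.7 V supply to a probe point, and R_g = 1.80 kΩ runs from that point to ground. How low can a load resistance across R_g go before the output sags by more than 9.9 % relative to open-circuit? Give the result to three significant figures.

R_L(min) ≈ 13.4 kΩ

Output resistance R_th = R_s‖R_g = (8.20 × 1.80)/10.00 = 1.476 kΩ.
The fractional drop is R_th/(R_th + R_L); requiring this ≤ 0.0990 gives R_L ≥ R_th(1/0.0990 − 1) = 1.476 × 9.101 = 13.4 kΩ.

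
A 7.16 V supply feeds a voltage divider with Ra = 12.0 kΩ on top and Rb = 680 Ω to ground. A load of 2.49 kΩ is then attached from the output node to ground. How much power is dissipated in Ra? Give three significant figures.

P ≈ 3.92 mW

Total resistance from the source is Ra + (Rb‖R_L) = 12530 Ω, so I = 7.16/12530 Ω = 0.5712 mA.
P = I²·Ra = (0.5712 mA)² × 12.0 kΩ = 3.92 mW.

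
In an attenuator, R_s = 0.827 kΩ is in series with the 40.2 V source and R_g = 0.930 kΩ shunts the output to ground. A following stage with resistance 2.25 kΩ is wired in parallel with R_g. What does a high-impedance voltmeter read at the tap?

The load sits in parallel with R_g: R_g‖R_L = (930 × 2250) / (930 + 2250) = 658.0 Ω.
V_out = 40.2 × 658.0 / (827 + 658.0) = 40.2 × 658.0/1485 = 17.8 V.
(Unloaded it would have been 21.3 V.)

V_out ≈ 17.8 V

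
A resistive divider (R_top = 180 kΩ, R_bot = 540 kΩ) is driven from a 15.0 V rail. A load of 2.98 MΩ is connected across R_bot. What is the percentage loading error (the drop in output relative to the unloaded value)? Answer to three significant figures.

4.33 %

The divider's output (Thévenin) resistance is R_top‖R_bot = 135.0 kΩ.
Fractional drop under load = R_th/(R_th + R_L) = 135.0 / (135.0 + 2980) = 0.04334.
So the output falls by 4.33 %.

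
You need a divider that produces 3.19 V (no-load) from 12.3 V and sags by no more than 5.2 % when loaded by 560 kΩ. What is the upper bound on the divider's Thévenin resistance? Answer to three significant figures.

R_th ≤ 30.7 kΩ

Loading drop = R_th/(R_th + R_L) ≤ 0.0520, so R_th ≤ R_L · ε/(1−ε) = 560 kΩ × 0.0520/0.9480 = 30.7 kΩ.
(Any R1, R2 with R2/(R1+R2) = 0.259 and R1‖R2 ≤ 30.7 kΩ will meet the spec.)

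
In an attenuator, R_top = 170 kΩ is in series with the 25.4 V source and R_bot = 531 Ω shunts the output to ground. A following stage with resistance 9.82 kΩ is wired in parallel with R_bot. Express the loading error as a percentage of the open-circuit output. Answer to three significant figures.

5.11 %

The divider's output (Thévenin) resistance is R_top‖R_bot = 529.3 Ω.
Fractional drop under load = R_th/(R_th + R_L) = 529.3 / (529.3 + 9820) = 0.05115.
So the output falls by 5.11 %.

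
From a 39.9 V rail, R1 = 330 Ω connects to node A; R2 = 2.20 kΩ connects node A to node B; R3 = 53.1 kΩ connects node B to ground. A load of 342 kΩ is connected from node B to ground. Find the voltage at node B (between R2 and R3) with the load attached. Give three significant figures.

At node B, R3 is in parallel with the load: R3‖R_L = 45960 Ω.
Below node A the resistance is R2 + (R3‖R_L) = 48160 Ω, so V_A = 39.9 × 48160/48490 = 39.63 V.
Then V_B = V_A × (R3‖R_L)/(R2 + R3‖R_L) = 39.63 × 45960/48160 = 37.8 V.

V ≈ 37.8 V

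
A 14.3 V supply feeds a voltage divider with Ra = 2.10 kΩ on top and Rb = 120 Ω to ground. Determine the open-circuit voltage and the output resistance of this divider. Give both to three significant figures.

V_th = 0.773 V, R_th = 114 Ω

V_th is the open-circuit tap voltage: 14.3 × 120/(2100 + 120) = 0.773 V.
With the supply zeroed, Ra and Rb appear in parallel from the tap: R_th = Ra‖Rb = (2100 × 120)/2220 = 114 Ω.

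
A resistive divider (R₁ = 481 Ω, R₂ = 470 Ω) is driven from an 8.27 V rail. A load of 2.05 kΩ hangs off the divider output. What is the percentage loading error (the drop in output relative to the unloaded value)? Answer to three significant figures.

The divider's output (Thévenin) resistance is R₁‖R₂ = 237.7 Ω.
Fractional drop under load = R_th/(R_th + R_L) = 237.7 / (237.7 + 2050) = 0.1039.
So the output falls by 10.4 %.

10.4 %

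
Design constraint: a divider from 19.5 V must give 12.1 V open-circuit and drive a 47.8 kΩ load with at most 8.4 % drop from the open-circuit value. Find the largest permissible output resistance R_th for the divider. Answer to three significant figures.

Loading drop = R_th/(R_th + R_L) ≤ 0.0840, so R_th ≤ R_L · ε/(1−ε) = 47.8 kΩ × 0.0840/0.9160 = 4.38 kΩ.
(Any R1, R2 with R2/(R1+R2) = 0.621 and R1‖R2 ≤ 4.38 kΩ will meet the spec.)

R_th ≤ 4.38 kΩ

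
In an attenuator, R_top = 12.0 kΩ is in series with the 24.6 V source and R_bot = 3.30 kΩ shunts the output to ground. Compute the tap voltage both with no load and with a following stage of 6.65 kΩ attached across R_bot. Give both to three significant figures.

Unloaded: 5.31 V; loaded: 3.82 V

Open-circuit: V = 24.6 × 3.30/(12.0 + 3.30) = 5.31 V.
With the load, R_bot becomes R_bot‖R_L = 2.206 kΩ, so V = 24.6 × 2.206/14.21 = 3.82 V.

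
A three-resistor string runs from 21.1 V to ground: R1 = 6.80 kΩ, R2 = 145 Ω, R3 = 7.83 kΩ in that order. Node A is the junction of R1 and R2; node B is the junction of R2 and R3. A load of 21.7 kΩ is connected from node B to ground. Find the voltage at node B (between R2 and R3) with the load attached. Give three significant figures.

V ≈ 9.56 V

At node B, R3 is in parallel with the load: R3‖R_L = 5754 Ω.
Below node A the resistance is R2 + (R3‖R_L) = 5899 Ω, so V_A = 21.1 × 5899/12700 = 9.801 V.
Then V_B = V_A × (R3‖R_L)/(R2 + R3‖R_L) = 9.801 × 5754/5899 = 9.56 V.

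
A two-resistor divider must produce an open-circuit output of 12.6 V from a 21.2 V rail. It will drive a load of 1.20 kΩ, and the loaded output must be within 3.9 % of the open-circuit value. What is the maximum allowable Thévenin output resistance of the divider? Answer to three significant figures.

R_th ≤ 48.7 Ω

Loading drop = R_th/(R_th + R_L) ≤ 0.0390, so R_th ≤ R_L · ε/(1−ε) = 1.20 kΩ × 0.0390/0.9610 = 48.7 Ω.
(Any R1, R2 with R2/(R1+R2) = 0.594 and R1‖R2 ≤ 48.7 Ω will meet the spec.)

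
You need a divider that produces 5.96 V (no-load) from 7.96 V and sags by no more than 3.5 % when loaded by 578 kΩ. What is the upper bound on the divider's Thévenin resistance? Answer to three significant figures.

Loading drop = R_th/(R_th + R_L) ≤ 0.0350, so R_th ≤ R_L · ε/(1−ε) = 578 kΩ × 0.0350/0.9650 = 21.0 kΩ.
(Any R1, R2 with R2/(R1+R2) = 0.749 and R1‖R2 ≤ 21.0 kΩ will meet the spec.)

R_th ≤ 21.0 kΩ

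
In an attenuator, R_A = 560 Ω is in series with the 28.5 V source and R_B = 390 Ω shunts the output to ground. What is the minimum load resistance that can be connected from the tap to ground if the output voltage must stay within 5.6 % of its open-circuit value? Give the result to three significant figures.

R_L(min) ≈ 3.88 kΩ

Output resistance R_th = R_A‖R_B = (560 × 390)/950.0 = 229.9 Ω.
The fractional drop is R_th/(R_th + R_L); requiring this ≤ 0.0560 gives R_L ≥ R_th(1/0.0560 − 1) = 229.9 × 16.86 = 3.88 kΩ.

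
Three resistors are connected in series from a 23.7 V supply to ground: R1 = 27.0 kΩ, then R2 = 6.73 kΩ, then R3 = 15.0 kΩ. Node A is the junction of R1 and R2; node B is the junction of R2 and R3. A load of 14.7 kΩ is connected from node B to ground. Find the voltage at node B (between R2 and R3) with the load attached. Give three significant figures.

At node B, R3 is in parallel with the load: R3‖R_L = 7.424 kΩ.
Below node A the resistance is R2 + (R3‖R_L) = 14.15 kΩ, so V_A = 23.7 × 14.15/41.15 = 8.151 V.
Then V_B = V_A × (R3‖R_L)/(R2 + R3‖R_L) = 8.151 × 7.424/14.15 = 4.28 V.

V ≈ 4.28 V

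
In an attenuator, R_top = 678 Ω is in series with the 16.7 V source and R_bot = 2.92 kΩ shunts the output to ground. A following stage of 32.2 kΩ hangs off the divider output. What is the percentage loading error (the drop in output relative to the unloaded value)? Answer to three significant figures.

The divider's output (Thévenin) resistance is R_top‖R_bot = 550.2 Ω.
Fractional drop under load = R_th/(R_th + R_L) = 550.2 / (550.2 + 32200) = 0.01680.
So the output falls by 1.68 %.

1.68 %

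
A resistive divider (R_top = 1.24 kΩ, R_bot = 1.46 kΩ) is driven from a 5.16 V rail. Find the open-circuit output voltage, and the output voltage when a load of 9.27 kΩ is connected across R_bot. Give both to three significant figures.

Open-circuit: V = 5.16 × 1.46/(1.24 + 1.46) = 2.79 V.
With the load, R_bot becomes R_bot‖R_L = 1.261 kΩ, so V = 5.16 × 1.261/2.501 = 2.60 V.

Unloaded: 2.79 V; loaded: 2.60 V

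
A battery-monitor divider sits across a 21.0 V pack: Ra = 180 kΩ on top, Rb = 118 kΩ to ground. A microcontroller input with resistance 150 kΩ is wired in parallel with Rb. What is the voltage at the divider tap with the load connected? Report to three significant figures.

The load sits in parallel with Rb: Rb‖R_L = (118 × 150) / (118 + 150) = 66.04 kΩ.
V_out = 21.0 × 66.04 / (180 + 66.04) = 21.0 × 66.04/246.0 = 5.64 V.
(Unloaded it would have been 8.32 V.)

V_out ≈ 5.64 V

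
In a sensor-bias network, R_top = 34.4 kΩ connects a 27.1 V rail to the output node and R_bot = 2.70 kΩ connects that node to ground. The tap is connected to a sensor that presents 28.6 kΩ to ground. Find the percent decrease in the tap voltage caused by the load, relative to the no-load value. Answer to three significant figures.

8.05 %

Unloaded V = 27.1 × 2.70/37.10 = 1.9722 V.
Loaded: R_bot‖R_L = 2.467 kΩ, giving V = 27.1 × 2.467/36.87 = 1.8135 V.
Drop = (1.9722 − 1.8135) / 1.9722 = 8.05 %.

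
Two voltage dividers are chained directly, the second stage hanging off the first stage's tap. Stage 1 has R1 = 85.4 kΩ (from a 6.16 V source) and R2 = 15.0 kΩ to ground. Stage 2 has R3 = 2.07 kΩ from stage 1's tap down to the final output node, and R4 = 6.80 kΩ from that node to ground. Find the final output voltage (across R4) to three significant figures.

Stage 2 presents R3+R4 = 8.870 kΩ as a load on stage 1's tap.
Stage 1's lower leg becomes R2‖(R3+R4) = 5.574 kΩ, so V_mid = 6.16 × 5.574/90.97 = 0.3774 V.
Stage 2 is itself unloaded: V_out = V_mid × R4/(R3+R4) = 0.3774 × 6.80/8.870 = 0.289 V.

V_out ≈ 0.289 V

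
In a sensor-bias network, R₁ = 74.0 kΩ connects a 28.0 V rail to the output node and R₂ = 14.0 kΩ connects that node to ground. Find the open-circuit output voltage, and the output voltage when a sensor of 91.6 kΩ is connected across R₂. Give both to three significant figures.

Unloaded: 4.45 V; loaded: 3.95 V

Open-circuit: V = 28.0 × 14.0/(74.0 + 14.0) = 4.45 V.
With the load, R₂ becomes R₂‖R_L = 12.14 kΩ, so V = 28.0 × 12.14/86.14 = 3.95 V.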